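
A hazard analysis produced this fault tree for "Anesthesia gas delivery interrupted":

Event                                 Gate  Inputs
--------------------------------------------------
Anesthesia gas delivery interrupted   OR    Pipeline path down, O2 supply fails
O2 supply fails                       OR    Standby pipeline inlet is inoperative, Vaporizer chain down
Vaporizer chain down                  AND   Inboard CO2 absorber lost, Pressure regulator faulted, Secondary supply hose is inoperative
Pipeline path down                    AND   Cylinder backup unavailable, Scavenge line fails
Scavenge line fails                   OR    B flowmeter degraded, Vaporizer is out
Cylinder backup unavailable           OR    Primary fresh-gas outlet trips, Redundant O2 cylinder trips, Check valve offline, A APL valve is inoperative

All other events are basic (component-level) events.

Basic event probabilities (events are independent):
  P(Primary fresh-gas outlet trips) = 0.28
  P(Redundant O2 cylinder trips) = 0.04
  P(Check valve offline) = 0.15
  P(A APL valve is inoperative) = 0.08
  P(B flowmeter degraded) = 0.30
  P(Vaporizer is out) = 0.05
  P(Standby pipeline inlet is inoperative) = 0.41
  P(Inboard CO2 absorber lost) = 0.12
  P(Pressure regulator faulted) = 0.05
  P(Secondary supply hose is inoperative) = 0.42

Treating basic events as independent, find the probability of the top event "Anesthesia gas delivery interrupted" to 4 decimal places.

0.5021

P(Cylinder backup unavailable) [OR] = 1 − (1−0.28) × (1−0.04) × (1−0.15) × (1−0.08) = 0.459482
P(Scavenge line fails) [OR] = 1 − (1−0.30) × (1−0.05) = 0.335000
P(Pipeline path down) [AND] = 0.459482 × 0.335000 = 0.153926
P(Vaporizer chain down) [AND] = 0.12 × 0.05 × 0.42 = 0.002520
P(O2 supply fails) [OR] = 1 − (1−0.41) × (1−0.002520) = 0.411487
P(Anesthesia gas delivery interrupted) [OR] = 1 − (1−0.153926) × (1−0.411487) = 0.502074
Rounded to 4 decimal places: P(Anesthesia gas delivery interrupted) ≈ 0.5021.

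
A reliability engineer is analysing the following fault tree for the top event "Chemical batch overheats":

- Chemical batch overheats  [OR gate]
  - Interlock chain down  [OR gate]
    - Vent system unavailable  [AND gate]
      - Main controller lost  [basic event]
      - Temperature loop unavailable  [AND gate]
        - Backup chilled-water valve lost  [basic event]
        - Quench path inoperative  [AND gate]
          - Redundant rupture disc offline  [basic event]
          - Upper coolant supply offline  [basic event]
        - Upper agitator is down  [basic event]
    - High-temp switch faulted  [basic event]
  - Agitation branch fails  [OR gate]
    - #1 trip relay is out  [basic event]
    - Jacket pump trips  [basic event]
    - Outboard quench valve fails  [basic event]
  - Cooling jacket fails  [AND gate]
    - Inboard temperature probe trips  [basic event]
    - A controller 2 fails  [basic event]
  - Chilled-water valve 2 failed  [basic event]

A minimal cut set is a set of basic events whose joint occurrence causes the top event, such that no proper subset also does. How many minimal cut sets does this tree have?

Quench path inoperative [AND]: one cut set from each child combined → 1 × 1 = 1 cut set(s).
Temperature loop unavailable [AND]: one cut set from each child combined → 1 × 1 × 1 = 1 cut set(s).
Vent system unavailable [AND]: one cut set from each child combined → 1 × 1 = 1 cut set(s).
Interlock chain down [OR]: union of children's cut sets → 2 cut set(s).
Agitation branch fails [OR]: union of children's cut sets → 3 cut set(s).
Cooling jacket fails [AND]: one cut set from each child combined → 1 × 1 = 1 cut set(s).
Chemical batch overheats [OR]: union of children's cut sets → 7 cut set(s).
Minimal cut sets: {Backup chilled-water valve lost, Main controller lost, Redundant rupture disc offline, Upper agitator is down, Upper coolant supply offline}; {High-temp switch faulted}; {#1 trip relay is out}; {Jacket pump trips}; {Outboard quench valve fails}; {A controller 2 fails, Inboard temperature probe trips}; {Chilled-water valve 2 failed}.

7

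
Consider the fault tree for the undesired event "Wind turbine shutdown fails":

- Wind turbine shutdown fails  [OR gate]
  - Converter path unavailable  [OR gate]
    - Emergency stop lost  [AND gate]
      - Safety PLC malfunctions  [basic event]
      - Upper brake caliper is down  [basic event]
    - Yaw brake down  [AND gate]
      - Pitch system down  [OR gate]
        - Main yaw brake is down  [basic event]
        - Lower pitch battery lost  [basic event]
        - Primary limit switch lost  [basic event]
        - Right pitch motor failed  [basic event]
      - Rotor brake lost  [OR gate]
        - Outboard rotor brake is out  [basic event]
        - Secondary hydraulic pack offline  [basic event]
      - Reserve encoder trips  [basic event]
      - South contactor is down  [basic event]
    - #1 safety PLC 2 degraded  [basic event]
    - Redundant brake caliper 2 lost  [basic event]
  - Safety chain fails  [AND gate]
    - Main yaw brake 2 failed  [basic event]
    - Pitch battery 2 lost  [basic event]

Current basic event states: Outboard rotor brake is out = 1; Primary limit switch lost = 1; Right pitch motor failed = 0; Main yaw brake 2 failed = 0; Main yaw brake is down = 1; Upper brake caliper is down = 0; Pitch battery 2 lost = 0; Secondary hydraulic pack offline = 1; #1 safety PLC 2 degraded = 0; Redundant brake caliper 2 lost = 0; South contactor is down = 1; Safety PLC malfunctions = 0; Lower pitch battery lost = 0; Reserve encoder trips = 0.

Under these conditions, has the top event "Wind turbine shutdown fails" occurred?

No

Emergency stop lost [AND]: Safety PLC malfunctions=not, Upper brake caliper is down=not → not all inputs occur → does not occur.
Pitch system down [OR]: Main yaw brake is down=occurs, Lower pitch battery lost=not, Primary limit switch lost=occurs, Right pitch motor failed=not → at least one input occurs → occurs.
Rotor brake lost [OR]: Outboard rotor brake is out=occurs, Secondary hydraulic pack offline=occurs → at least one input occurs → occurs.
Yaw brake down [AND]: Pitch system down=occurs, Rotor brake lost=occurs, Reserve encoder trips=not, South contactor is down=occurs → not all inputs occur → does not occur.
Converter path unavailable [OR]: Emergency stop lost=not, Yaw brake down=not, #1 safety PLC 2 degraded=not, Redundant brake caliper 2 lost=not → no input occurs → does not occur.
Safety chain fails [AND]: Main yaw brake 2 failed=not, Pitch battery 2 lost=not → not all inputs occur → does not occur.
Wind turbine shutdown fails [OR]: Converter path unavailable=not, Safety chain fails=not → no input occurs → does not occur.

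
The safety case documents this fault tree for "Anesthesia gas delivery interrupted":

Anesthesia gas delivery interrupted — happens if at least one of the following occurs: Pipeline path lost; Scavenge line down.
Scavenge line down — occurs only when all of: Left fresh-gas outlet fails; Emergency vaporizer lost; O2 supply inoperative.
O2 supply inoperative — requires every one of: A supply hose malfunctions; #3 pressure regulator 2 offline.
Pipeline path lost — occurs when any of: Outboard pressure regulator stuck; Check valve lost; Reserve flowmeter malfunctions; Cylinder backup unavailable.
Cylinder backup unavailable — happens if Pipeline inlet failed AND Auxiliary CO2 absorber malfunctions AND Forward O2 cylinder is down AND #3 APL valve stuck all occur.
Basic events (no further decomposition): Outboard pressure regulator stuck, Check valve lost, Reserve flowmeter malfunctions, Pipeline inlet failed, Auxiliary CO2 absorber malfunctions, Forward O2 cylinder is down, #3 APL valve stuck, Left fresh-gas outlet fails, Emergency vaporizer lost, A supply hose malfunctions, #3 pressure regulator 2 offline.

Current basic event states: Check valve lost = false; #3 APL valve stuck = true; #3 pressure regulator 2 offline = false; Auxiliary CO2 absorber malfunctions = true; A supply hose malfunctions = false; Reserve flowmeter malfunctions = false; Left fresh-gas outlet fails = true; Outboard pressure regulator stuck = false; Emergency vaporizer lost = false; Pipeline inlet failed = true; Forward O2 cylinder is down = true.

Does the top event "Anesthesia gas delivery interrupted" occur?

Yes

Cylinder backup unavailable [AND]: Pipeline inlet failed=occurs, Auxiliary CO2 absorber malfunctions=occurs, Forward O2 cylinder is down=occurs, #3 APL valve stuck=occurs → all inputs occur → occurs.
Pipeline path lost [OR]: Outboard pressure regulator stuck=not, Check valve lost=not, Reserve flowmeter malfunctions=not, Cylinder backup unavailable=occurs → at least one input occurs → occurs.
O2 supply inoperative [AND]: A supply hose malfunctions=not, #3 pressure regulator 2 offline=not → not all inputs occur → does not occur.
Scavenge line down [AND]: Left fresh-gas outlet fails=occurs, Emergency vaporizer lost=not, O2 supply inoperative=not → not all inputs occur → does not occur.
Anesthesia gas delivery interrupted [OR]: Pipeline path lost=occurs, Scavenge line down=not → at least one input occurs → occurs.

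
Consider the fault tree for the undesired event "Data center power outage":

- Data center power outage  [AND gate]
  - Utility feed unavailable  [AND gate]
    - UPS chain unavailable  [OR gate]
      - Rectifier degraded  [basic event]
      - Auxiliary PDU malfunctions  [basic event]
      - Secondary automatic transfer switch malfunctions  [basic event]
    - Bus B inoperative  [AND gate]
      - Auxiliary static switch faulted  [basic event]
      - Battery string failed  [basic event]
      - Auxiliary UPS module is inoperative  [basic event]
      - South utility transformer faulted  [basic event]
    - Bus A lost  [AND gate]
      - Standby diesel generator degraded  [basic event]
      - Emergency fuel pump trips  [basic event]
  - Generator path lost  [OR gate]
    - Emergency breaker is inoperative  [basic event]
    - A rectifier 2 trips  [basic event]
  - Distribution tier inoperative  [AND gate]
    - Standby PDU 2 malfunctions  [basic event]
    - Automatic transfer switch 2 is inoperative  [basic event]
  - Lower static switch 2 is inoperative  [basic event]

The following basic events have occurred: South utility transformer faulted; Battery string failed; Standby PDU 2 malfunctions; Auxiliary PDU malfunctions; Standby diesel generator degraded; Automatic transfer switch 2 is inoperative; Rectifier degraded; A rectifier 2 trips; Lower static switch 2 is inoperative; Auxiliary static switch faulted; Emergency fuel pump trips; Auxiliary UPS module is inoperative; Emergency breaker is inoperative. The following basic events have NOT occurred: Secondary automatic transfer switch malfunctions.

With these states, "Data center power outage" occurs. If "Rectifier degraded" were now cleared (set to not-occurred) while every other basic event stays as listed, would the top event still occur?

Yes

Counterfactual: set "Rectifier degraded" to not occurred.
UPS chain unavailable [OR]: Rectifier degraded=not, Auxiliary PDU malfunctions=occurs, Secondary automatic transfer switch malfunctions=not → at least one input occurs → occurs.
Bus B inoperative [AND]: Auxiliary static switch faulted=occurs, Battery string failed=occurs, Auxiliary UPS module is inoperative=occurs, South utility transformer faulted=occurs → all inputs occur → occurs.
Bus A lost [AND]: Standby diesel generator degraded=occurs, Emergency fuel pump trips=occurs → all inputs occur → occurs.
Utility feed unavailable [AND]: UPS chain unavailable=occurs, Bus B inoperative=occurs, Bus A lost=occurs → all inputs occur → occurs.
Generator path lost [OR]: Emergency breaker is inoperative=occurs, A rectifier 2 trips=occurs → at least one input occurs → occurs.
Distribution tier inoperative [AND]: Standby PDU 2 malfunctions=occurs, Automatic transfer switch 2 is inoperative=occurs → all inputs occur → occurs.
Data center power outage [AND]: Utility feed unavailable=occurs, Generator path lost=occurs, Distribution tier inoperative=occurs, Lower static switch 2 is inoperative=occurs → all inputs occur → occurs.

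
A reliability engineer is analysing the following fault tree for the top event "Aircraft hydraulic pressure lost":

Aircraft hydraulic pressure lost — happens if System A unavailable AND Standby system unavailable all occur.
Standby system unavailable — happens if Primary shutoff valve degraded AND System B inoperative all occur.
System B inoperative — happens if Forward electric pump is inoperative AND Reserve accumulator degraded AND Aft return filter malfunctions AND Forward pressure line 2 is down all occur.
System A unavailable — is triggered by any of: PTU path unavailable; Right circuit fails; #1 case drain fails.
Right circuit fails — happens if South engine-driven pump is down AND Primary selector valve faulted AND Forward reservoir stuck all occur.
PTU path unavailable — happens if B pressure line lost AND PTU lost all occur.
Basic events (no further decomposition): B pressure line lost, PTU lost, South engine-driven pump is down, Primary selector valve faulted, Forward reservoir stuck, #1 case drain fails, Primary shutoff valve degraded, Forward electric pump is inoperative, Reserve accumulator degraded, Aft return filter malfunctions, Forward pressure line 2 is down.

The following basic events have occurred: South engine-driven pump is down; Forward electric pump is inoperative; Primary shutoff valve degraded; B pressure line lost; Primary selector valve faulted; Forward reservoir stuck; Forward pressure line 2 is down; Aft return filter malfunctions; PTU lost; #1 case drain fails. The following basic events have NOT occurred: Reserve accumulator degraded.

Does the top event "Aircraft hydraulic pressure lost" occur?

PTU path unavailable [AND]: B pressure line lost=occurs, PTU lost=occurs → all inputs occur → occurs.
Right circuit fails [AND]: South engine-driven pump is down=occurs, Primary selector valve faulted=occurs, Forward reservoir stuck=occurs → all inputs occur → occurs.
System A unavailable [OR]: PTU path unavailable=occurs, Right circuit fails=occurs, #1 case drain fails=occurs → at least one input occurs → occurs.
System B inoperative [AND]: Forward electric pump is inoperative=occurs, Reserve accumulator degraded=not, Aft return filter malfunctions=occurs, Forward pressure line 2 is down=occurs → not all inputs occur → does not occur.
Standby system unavailable [AND]: Primary shutoff valve degraded=occurs, System B inoperative=not → not all inputs occur → does not occur.
Aircraft hydraulic pressure lost [AND]: System A unavailable=occurs, Standby system unavailable=not → not all inputs occur → does not occur.

No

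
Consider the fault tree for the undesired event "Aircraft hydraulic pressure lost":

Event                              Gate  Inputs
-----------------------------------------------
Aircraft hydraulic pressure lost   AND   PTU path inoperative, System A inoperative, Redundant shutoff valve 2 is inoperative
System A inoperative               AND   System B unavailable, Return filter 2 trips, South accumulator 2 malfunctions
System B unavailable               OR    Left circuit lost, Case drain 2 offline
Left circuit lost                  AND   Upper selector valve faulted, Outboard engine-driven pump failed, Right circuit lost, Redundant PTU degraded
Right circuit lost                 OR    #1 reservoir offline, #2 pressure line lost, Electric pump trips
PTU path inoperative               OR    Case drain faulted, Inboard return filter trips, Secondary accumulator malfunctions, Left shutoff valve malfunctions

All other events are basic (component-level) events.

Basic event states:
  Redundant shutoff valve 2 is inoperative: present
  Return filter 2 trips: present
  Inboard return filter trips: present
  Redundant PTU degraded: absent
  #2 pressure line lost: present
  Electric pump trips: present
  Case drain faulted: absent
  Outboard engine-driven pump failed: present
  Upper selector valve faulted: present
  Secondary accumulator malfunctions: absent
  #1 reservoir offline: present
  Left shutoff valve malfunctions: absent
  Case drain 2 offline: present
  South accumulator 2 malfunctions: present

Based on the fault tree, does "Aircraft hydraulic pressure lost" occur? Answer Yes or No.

Yes

PTU path inoperative [OR]: Case drain faulted=not, Inboard return filter trips=occurs, Secondary accumulator malfunctions=not, Left shutoff valve malfunctions=not → at least one input occurs → occurs.
Right circuit lost [OR]: #1 reservoir offline=occurs, #2 pressure line lost=occurs, Electric pump trips=occurs → at least one input occurs → occurs.
Left circuit lost [AND]: Upper selector valve faulted=occurs, Outboard engine-driven pump failed=occurs, Right circuit lost=occurs, Redundant PTU degraded=not → not all inputs occur → does not occur.
System B unavailable [OR]: Left circuit lost=not, Case drain 2 offline=occurs → at least one input occurs → occurs.
System A inoperative [AND]: System B unavailable=occurs, Return filter 2 trips=occurs, South accumulator 2 malfunctions=occurs → all inputs occur → occurs.
Aircraft hydraulic pressure lost [AND]: PTU path inoperative=occurs, System A inoperative=occurs, Redundant shutoff valve 2 is inoperative=occurs → all inputs occur → occurs.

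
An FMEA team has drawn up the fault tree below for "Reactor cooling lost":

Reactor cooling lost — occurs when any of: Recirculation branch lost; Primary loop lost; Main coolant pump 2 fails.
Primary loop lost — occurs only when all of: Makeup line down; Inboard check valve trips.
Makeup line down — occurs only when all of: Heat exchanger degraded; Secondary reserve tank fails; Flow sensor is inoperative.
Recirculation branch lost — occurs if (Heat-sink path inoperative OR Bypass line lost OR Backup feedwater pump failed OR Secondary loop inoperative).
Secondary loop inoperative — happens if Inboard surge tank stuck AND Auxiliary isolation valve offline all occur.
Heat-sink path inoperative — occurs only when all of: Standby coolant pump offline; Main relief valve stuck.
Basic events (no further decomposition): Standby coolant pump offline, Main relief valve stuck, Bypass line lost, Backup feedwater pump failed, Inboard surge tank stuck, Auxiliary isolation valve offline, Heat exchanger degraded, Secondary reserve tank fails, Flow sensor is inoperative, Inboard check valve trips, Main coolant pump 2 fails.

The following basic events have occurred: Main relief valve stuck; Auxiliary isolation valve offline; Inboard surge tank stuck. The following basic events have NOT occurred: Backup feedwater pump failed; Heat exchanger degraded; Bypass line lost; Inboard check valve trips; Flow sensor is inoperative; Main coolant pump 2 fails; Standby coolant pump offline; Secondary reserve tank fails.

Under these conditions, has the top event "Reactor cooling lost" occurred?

Heat-sink path inoperative [AND]: Standby coolant pump offline=not, Main relief valve stuck=occurs → not all inputs occur → does not occur.
Secondary loop inoperative [AND]: Inboard surge tank stuck=occurs, Auxiliary isolation valve offline=occurs → all inputs occur → occurs.
Recirculation branch lost [OR]: Heat-sink path inoperative=not, Bypass line lost=not, Backup feedwater pump failed=not, Secondary loop inoperative=occurs → at least one input occurs → occurs.
Makeup line down [AND]: Heat exchanger degraded=not, Secondary reserve tank fails=not, Flow sensor is inoperative=not → not all inputs occur → does not occur.
Primary loop lost [AND]: Makeup line down=not, Inboard check valve trips=not → not all inputs occur → does not occur.
Reactor cooling lost [OR]: Recirculation branch lost=occurs, Primary loop lost=not, Main coolant pump 2 fails=not → at least one input occurs → occurs.

Yes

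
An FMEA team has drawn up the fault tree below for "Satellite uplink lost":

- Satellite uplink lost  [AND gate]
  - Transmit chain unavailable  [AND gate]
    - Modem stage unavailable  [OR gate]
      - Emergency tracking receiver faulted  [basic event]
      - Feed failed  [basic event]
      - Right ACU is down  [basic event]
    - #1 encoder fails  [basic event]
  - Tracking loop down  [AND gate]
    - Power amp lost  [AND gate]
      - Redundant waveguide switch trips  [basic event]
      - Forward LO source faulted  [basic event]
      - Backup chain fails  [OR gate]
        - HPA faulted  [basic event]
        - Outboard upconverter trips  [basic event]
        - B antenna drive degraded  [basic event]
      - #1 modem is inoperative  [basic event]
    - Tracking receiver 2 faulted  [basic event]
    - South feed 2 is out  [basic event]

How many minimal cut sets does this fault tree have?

9

Modem stage unavailable [OR]: union of children's cut sets → 3 cut set(s).
Transmit chain unavailable [AND]: one cut set from each child combined → 3 × 1 = 3 cut set(s).
Backup chain fails [OR]: union of children's cut sets → 3 cut set(s).
Power amp lost [AND]: one cut set from each child combined → 1 × 1 × 3 × 1 = 3 cut set(s).
Tracking loop down [AND]: one cut set from each child combined → 3 × 1 × 1 = 3 cut set(s).
Satellite uplink lost [AND]: one cut set from each child combined → 3 × 3 = 9 cut set(s).
Minimal cut sets: {#1 encoder fails, #1 modem is inoperative, Emergency tracking receiver faulted, Forward LO source faulted, HPA faulted, Redundant waveguide switch trips, South feed 2 is out, Tracking receiver 2 faulted}; {#1 encoder fails, #1 modem is inoperative, Emergency tracking receiver faulted, Forward LO source faulted, Outboard upconverter trips, Redundant waveguide switch trips, South feed 2 is out, Tracking receiver 2 faulted}; {#1 encoder fails, #1 modem is inoperative, B antenna drive degraded, Emergency tracking receiver faulted, Forward LO source faulted, Redundant waveguide switch trips, South feed 2 is out, Tracking receiver 2 faulted}; {#1 encoder fails, #1 modem is inoperative, Feed failed, Forward LO source faulted, HPA faulted, Redundant waveguide switch trips, South feed 2 is out, Tracking receiver 2 faulted}; {#1 encoder fails, #1 modem is inoperative, Feed failed, Forward LO source faulted, Outboard upconverter trips, Redundant waveguide switch trips, South feed 2 is out, Tracking receiver 2 faulted}; {#1 encoder fails, #1 modem is inoperative, B antenna drive degraded, Feed failed, Forward LO source faulted, Redundant waveguide switch trips, South feed 2 is out, Tracking receiver 2 faulted}; {#1 encoder fails, #1 modem is inoperative, Forward LO source faulted, HPA faulted, Redundant waveguide switch trips, Right ACU is down, South feed 2 is out, Tracking receiver 2 faulted}; {#1 encoder fails, #1 modem is inoperative, Forward LO source faulted, Outboard upconverter trips, Redundant waveguide switch trips, Right ACU is down, South feed 2 is out, Tracking receiver 2 faulted}; {#1 encoder fails, #1 modem is inoperative, B antenna drive degraded, Forward LO source faulted, Redundant waveguide switch trips, Right ACU is down, South feed 2 is out, Tracking receiver 2 faulted}.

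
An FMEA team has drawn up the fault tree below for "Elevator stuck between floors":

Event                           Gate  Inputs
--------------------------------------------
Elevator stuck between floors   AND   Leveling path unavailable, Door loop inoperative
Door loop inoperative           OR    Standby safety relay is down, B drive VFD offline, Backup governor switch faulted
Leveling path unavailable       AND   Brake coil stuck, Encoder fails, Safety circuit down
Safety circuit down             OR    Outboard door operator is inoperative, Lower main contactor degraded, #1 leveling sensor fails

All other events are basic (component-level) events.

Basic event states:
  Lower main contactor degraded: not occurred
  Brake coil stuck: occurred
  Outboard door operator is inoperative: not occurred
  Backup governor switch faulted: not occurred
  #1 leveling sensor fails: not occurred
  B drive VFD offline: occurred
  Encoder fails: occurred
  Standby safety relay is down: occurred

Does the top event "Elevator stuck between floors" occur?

Safety circuit down [OR]: Outboard door operator is inoperative=not, Lower main contactor degraded=not, #1 leveling sensor fails=not → no input occurs → does not occur.
Leveling path unavailable [AND]: Brake coil stuck=occurs, Encoder fails=occurs, Safety circuit down=not → not all inputs occur → does not occur.
Door loop inoperative [OR]: Standby safety relay is down=occurs, B drive VFD offline=occurs, Backup governor switch faulted=not → at least one input occurs → occurs.
Elevator stuck between floors [AND]: Leveling path unavailable=not, Door loop inoperative=occurs → not all inputs occur → does not occur.

No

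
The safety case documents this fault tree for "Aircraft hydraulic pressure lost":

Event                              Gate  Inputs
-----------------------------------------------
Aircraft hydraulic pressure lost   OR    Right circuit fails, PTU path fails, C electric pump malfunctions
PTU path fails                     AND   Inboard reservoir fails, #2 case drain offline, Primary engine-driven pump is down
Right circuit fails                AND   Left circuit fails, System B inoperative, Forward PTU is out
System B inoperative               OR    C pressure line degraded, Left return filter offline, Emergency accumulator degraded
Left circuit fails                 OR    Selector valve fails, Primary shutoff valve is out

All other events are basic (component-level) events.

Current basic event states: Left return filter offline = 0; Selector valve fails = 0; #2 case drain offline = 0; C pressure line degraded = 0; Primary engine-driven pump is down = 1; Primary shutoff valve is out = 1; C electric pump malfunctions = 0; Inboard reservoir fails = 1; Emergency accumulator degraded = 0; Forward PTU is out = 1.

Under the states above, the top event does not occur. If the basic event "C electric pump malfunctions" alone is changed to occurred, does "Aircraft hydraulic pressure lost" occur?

Yes

Counterfactual: set "C electric pump malfunctions" to occurred.
Left circuit fails [OR]: Selector valve fails=not, Primary shutoff valve is out=occurs → at least one input occurs → occurs.
System B inoperative [OR]: C pressure line degraded=not, Left return filter offline=not, Emergency accumulator degraded=not → no input occurs → does not occur.
Right circuit fails [AND]: Left circuit fails=occurs, System B inoperative=not, Forward PTU is out=occurs → not all inputs occur → does not occur.
PTU path fails [AND]: Inboard reservoir fails=occurs, #2 case drain offline=not, Primary engine-driven pump is down=occurs → not all inputs occur → does not occur.
Aircraft hydraulic pressure lost [OR]: Right circuit fails=not, PTU path fails=not, C electric pump malfunctions=occurs → at least one input occurs → occurs.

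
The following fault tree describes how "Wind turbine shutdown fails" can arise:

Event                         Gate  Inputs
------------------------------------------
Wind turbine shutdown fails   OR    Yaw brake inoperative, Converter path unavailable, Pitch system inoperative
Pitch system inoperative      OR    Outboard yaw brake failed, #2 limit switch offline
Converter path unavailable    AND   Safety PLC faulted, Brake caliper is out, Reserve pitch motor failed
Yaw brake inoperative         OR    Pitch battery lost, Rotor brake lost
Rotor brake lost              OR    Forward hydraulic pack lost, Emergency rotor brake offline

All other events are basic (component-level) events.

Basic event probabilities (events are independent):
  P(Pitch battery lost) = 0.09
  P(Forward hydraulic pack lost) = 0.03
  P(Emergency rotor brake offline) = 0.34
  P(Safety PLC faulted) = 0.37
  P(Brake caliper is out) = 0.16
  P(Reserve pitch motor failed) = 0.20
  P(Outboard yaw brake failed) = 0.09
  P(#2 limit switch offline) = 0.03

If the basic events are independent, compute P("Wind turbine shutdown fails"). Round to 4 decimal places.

0.4918

P(Rotor brake lost) [OR] = 1 − (1−0.03) × (1−0.34) = 0.359800
P(Yaw brake inoperative) [OR] = 1 − (1−0.09) × (1−0.359800) = 0.417418
P(Converter path unavailable) [AND] = 0.37 × 0.16 × 0.20 = 0.011840
P(Pitch system inoperative) [OR] = 1 − (1−0.09) × (1−0.03) = 0.117300
P(Wind turbine shutdown fails) [OR] = 1 − (1−0.417418) × (1−0.011840) × (1−0.117300) = 0.491844
Rounded to 4 decimal places: P(Wind turbine shutdown fails) ≈ 0.4918.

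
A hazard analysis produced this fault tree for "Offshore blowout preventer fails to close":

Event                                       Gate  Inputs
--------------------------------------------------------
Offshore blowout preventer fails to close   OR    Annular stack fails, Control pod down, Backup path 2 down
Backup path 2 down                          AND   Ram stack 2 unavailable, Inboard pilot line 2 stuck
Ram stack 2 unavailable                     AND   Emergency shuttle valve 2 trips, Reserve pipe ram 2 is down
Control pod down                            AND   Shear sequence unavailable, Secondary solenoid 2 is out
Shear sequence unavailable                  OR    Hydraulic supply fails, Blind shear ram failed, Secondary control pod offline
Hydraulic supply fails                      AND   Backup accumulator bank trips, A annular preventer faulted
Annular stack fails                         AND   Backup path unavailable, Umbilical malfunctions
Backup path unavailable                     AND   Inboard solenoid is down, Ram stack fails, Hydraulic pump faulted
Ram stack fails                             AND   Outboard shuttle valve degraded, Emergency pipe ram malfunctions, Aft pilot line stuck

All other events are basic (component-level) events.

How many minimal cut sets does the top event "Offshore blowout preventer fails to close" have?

5

Ram stack fails [AND]: one cut set from each child combined → 1 × 1 × 1 = 1 cut set(s).
Backup path unavailable [AND]: one cut set from each child combined → 1 × 1 × 1 = 1 cut set(s).
Annular stack fails [AND]: one cut set from each child combined → 1 × 1 = 1 cut set(s).
Hydraulic supply fails [AND]: one cut set from each child combined → 1 × 1 = 1 cut set(s).
Shear sequence unavailable [OR]: union of children's cut sets → 3 cut set(s).
Control pod down [AND]: one cut set from each child combined → 3 × 1 = 3 cut set(s).
Ram stack 2 unavailable [AND]: one cut set from each child combined → 1 × 1 = 1 cut set(s).
Backup path 2 down [AND]: one cut set from each child combined → 1 × 1 = 1 cut set(s).
Offshore blowout preventer fails to close [OR]: union of children's cut sets → 5 cut set(s).
Minimal cut sets: {Aft pilot line stuck, Emergency pipe ram malfunctions, Hydraulic pump faulted, Inboard solenoid is down, Outboard shuttle valve degraded, Umbilical malfunctions}; {A annular preventer faulted, Backup accumulator bank trips, Secondary solenoid 2 is out}; {Blind shear ram failed, Secondary solenoid 2 is out}; {Secondary control pod offline, Secondary solenoid 2 is out}; {Emergency shuttle valve 2 trips, Inboard pilot line 2 stuck, Reserve pipe ram 2 is down}.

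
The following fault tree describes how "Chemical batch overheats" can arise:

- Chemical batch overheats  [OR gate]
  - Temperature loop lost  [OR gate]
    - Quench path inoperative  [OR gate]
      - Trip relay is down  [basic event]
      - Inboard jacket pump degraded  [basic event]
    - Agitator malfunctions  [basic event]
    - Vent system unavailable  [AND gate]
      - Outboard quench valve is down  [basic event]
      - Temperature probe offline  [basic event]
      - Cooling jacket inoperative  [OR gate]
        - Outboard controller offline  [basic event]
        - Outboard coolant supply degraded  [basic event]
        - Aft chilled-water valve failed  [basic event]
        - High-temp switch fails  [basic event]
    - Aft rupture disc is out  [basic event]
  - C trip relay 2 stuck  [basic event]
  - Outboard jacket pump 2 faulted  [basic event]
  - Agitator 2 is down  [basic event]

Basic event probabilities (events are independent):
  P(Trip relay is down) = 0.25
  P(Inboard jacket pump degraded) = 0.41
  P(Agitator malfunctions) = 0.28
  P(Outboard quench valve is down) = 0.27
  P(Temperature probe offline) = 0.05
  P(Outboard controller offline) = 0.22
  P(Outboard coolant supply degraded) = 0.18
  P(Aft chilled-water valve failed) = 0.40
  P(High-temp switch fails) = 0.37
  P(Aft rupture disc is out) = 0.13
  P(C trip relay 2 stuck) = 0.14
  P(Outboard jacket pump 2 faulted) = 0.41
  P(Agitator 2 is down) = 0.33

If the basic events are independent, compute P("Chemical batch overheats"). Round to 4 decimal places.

0.9067

P(Quench path inoperative) [OR] = 1 − (1−0.25) × (1−0.41) = 0.557500
P(Cooling jacket inoperative) [OR] = 1 − (1−0.22) × (1−0.18) × (1−0.40) × (1−0.37) = 0.758231
P(Vent system unavailable) [AND] = 0.27 × 0.05 × 0.758231 = 0.010236
P(Temperature loop lost) [OR] = 1 − (1−0.557500) × (1−0.28) × (1−0.010236) × (1−0.13) = 0.725655
P(Chemical batch overheats) [OR] = 1 − (1−0.725655) × (1−0.14) × (1−0.41) × (1−0.33) = 0.906734
Rounded to 4 decimal places: P(Chemical batch overheats) ≈ 0.9067.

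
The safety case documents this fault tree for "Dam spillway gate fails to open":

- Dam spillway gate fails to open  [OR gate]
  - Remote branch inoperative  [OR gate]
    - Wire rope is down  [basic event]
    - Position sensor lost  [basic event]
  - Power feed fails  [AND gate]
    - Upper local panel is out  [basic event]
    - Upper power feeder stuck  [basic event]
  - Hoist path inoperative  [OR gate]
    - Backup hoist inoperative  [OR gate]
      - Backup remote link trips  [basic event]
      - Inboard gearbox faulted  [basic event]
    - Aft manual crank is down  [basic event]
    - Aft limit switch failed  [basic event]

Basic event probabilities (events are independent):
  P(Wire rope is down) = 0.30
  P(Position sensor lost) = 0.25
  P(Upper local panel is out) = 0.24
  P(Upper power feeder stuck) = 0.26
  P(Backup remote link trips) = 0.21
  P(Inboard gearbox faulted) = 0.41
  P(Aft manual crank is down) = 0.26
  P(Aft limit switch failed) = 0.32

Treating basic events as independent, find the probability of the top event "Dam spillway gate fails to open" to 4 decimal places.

0.8845

P(Remote branch inoperative) [OR] = 1 − (1−0.30) × (1−0.25) = 0.475000
P(Power feed fails) [AND] = 0.24 × 0.26 = 0.062400
P(Backup hoist inoperative) [OR] = 1 − (1−0.21) × (1−0.41) = 0.533900
P(Hoist path inoperative) [OR] = 1 − (1−0.533900) × (1−0.26) × (1−0.32) = 0.765458
P(Dam spillway gate fails to open) [OR] = 1 − (1−0.475000) × (1−0.062400) × (1−0.765458) = 0.884549
Rounded to 4 decimal places: P(Dam spillway gate fails to open) ≈ 0.8845.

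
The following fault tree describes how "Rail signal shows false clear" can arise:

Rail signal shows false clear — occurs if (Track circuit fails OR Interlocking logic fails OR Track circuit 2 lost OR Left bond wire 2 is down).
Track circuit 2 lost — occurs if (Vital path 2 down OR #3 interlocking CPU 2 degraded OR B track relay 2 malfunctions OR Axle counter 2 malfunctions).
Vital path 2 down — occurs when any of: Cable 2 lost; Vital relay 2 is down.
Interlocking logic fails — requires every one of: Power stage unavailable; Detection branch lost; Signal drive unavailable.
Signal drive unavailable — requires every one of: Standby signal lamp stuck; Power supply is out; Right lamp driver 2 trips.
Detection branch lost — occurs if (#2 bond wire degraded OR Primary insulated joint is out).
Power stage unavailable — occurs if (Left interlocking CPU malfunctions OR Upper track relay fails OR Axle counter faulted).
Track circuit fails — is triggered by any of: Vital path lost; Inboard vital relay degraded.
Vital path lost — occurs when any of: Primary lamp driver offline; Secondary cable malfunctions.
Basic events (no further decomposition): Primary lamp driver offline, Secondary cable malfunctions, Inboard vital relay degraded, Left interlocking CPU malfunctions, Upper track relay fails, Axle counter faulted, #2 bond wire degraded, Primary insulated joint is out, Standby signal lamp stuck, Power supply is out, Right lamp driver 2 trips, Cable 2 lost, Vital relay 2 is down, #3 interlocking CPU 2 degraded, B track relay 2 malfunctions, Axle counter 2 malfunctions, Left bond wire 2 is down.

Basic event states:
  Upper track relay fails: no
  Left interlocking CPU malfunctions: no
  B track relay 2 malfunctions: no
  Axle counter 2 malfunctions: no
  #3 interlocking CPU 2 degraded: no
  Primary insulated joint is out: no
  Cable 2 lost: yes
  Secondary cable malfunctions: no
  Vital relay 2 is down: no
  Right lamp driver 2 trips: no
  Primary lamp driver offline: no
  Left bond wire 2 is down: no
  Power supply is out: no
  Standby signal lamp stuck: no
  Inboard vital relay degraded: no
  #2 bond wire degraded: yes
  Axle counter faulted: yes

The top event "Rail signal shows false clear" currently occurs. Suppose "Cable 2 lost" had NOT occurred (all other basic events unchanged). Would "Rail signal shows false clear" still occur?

No

Counterfactual: set "Cable 2 lost" to not occurred.
Vital path lost [OR]: Primary lamp driver offline=not, Secondary cable malfunctions=not → no input occurs → does not occur.
Track circuit fails [OR]: Vital path lost=not, Inboard vital relay degraded=not → no input occurs → does not occur.
Power stage unavailable [OR]: Left interlocking CPU malfunctions=not, Upper track relay fails=not, Axle counter faulted=occurs → at least one input occurs → occurs.
Detection branch lost [OR]: #2 bond wire degraded=occurs, Primary insulated joint is out=not → at least one input occurs → occurs.
Signal drive unavailable [AND]: Standby signal lamp stuck=not, Power supply is out=not, Right lamp driver 2 trips=not → not all inputs occur → does not occur.
Interlocking logic fails [AND]: Power stage unavailable=occurs, Detection branch lost=occurs, Signal drive unavailable=not → not all inputs occur → does not occur.
Vital path 2 down [OR]: Cable 2 lost=not, Vital relay 2 is down=not → no input occurs → does not occur.
Track circuit 2 lost [OR]: Vital path 2 down=not, #3 interlocking CPU 2 degraded=not, B track relay 2 malfunctions=not, Axle counter 2 malfunctions=not → no input occurs → does not occur.
Rail signal shows false clear [OR]: Track circuit fails=not, Interlocking logic fails=not, Track circuit 2 lost=not, Left bond wire 2 is down=not → no input occurs → does not occur.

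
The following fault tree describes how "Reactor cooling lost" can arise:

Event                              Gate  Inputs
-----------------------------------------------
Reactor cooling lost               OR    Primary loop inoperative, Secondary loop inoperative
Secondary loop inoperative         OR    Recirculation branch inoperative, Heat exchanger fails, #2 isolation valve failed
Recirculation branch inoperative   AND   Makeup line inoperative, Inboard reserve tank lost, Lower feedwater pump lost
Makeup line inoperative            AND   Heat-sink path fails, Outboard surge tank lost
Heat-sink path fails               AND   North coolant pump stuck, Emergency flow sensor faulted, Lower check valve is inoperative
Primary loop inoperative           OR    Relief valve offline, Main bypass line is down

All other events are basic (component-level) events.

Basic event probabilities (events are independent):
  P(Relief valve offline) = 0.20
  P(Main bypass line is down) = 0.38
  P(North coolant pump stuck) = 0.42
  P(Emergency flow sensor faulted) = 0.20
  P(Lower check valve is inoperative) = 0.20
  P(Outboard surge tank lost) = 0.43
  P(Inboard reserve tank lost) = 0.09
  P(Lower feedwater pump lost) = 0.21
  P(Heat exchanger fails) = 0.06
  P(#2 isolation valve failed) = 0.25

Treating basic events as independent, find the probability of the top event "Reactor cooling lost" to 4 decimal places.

0.6504

P(Primary loop inoperative) [OR] = 1 − (1−0.20) × (1−0.38) = 0.504000
P(Heat-sink path fails) [AND] = 0.42 × 0.20 × 0.20 = 0.016800
P(Makeup line inoperative) [AND] = 0.016800 × 0.43 = 0.007224
P(Recirculation branch inoperative) [AND] = 0.007224 × 0.09 × 0.21 = 0.000137
P(Secondary loop inoperative) [OR] = 1 − (1−0.000137) × (1−0.06) × (1−0.25) = 0.295097
P(Reactor cooling lost) [OR] = 1 − (1−0.504000) × (1−0.295097) = 0.650368
Rounded to 4 decimal places: P(Reactor cooling lost) ≈ 0.6504.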